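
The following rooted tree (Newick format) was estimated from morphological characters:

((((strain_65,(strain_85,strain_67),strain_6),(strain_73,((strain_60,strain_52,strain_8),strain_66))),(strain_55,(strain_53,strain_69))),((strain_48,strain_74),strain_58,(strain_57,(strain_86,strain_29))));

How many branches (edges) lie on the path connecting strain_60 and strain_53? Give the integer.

8

The MRCA of strain_60 and strain_53 is the node subtending (((strain_65,(strain_85,strain_67),strain_6),(strain_73,((strain_60,strain_52,strain_8),strain_66))),(strain_55,(strain_53,strain_69))).
From strain_60 up to that node: 5 branches. From strain_53 up to the same node: 3 branches. Total: 5 + 3 = 8.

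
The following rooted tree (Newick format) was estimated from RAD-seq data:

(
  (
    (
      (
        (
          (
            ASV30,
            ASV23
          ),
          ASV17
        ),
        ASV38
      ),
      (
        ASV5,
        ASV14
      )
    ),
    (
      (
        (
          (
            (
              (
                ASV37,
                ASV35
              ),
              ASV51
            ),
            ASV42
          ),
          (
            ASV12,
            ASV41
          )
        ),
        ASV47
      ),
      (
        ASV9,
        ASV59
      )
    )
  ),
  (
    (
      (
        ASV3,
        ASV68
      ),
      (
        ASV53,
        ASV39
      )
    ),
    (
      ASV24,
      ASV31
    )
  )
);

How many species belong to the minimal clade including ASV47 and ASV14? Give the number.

15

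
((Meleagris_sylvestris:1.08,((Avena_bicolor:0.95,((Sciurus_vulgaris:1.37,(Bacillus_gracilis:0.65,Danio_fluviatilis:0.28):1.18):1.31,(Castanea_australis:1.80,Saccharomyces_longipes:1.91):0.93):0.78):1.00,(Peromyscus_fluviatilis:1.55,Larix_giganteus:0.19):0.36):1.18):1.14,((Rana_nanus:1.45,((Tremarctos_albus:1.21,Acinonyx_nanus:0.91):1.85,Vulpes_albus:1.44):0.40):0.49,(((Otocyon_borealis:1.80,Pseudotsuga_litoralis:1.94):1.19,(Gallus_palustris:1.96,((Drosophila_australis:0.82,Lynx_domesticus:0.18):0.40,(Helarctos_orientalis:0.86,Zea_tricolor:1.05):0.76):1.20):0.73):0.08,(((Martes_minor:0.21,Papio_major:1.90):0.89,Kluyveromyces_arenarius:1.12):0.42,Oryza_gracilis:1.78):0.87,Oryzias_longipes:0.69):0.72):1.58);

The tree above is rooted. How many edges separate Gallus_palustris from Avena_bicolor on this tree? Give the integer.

9

The MRCA of Gallus_palustris and Avena_bicolor is the root of the tree.
From Gallus_palustris up to that node: 5 branches. From Avena_bicolor up to the same node: 4 branches. Total: 5 + 4 = 9.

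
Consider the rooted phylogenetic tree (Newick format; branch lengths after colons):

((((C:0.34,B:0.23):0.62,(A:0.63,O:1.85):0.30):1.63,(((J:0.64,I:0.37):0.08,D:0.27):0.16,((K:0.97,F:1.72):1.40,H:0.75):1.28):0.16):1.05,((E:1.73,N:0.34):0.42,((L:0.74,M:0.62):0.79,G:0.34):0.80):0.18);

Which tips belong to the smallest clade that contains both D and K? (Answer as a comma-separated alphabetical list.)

D, F, H, I, J, K

Tracing D: it sits inside ((J,I),D).
Tracing K: it sits inside (K,F).
The smallest clade enclosing both is (((J,I),D),((K,F),H)); the answer is its 6 terminal taxa in alphabetical order.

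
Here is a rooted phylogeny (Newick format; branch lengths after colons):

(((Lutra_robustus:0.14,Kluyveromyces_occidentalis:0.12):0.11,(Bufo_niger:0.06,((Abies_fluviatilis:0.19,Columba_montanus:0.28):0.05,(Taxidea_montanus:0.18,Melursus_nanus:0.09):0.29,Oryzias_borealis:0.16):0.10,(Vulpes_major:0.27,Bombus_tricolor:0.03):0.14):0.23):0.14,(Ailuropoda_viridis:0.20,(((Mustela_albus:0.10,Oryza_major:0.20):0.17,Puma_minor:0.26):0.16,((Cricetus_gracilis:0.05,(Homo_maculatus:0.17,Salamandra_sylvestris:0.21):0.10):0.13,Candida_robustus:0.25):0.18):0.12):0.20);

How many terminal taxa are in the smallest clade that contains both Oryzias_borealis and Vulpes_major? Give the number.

8

The MRCA of Oryzias_borealis and Vulpes_major is the node subtending (Bufo_niger,((Abies_fluviatilis,Columba_montanus),(Taxidea_montanus,Melursus_nanus),Oryzias_borealis),(Vulpes_major,Bombus_tricolor)).
That clade contains 8 terminal taxa: Abies_fluviatilis, Bombus_tricolor, Bufo_niger, Columba_montanus, Melursus_nanus, Oryzias_borealis, Taxidea_montanus, Vulpes_major.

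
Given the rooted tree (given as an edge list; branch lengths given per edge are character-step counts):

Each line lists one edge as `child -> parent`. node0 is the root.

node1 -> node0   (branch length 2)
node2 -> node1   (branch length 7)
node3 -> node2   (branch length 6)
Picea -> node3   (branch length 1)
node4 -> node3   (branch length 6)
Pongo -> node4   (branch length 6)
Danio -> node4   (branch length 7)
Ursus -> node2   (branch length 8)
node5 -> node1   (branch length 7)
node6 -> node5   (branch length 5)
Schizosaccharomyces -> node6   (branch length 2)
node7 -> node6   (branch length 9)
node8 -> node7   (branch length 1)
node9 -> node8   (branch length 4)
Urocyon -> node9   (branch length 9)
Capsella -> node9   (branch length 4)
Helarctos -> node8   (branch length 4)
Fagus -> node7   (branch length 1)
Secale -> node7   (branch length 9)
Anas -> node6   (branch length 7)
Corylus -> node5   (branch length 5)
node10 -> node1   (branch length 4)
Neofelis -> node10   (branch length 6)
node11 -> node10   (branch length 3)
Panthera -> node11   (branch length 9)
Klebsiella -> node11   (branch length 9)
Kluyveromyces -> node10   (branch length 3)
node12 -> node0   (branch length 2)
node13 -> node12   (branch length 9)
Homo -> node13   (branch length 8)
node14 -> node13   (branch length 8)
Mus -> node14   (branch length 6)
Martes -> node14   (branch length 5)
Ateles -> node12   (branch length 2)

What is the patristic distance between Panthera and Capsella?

The path runs Panthera → … → MRCA → … → Capsella; the MRCA is the node subtending (((Picea,(Pongo,Danio)),Ursus),((Schizosaccharomyces,(((Urocyon,Capsella),Helarctos),Fagus,Secale),Anas),Corylus),(Neofelis,(Panthera,Klebsiella),Kluyveromyces)).
Branch lengths along that path: 9 + 3 + 4 + 7 + 5 + 9 + 1 + 4 + 4 = 46.

46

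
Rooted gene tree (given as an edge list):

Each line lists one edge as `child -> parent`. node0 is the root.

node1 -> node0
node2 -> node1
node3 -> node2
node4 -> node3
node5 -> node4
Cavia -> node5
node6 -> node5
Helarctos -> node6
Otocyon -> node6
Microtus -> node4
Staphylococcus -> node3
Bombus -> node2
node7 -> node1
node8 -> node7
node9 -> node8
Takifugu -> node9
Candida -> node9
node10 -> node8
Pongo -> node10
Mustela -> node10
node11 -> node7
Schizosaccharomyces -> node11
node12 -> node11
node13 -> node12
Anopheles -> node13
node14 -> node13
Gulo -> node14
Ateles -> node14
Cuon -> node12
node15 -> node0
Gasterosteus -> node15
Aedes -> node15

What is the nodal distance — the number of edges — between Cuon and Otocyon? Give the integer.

The MRCA of Cuon and Otocyon is the node subtending (((((Cavia,(Helarctos,Otocyon)),Microtus),Staphylococcus),Bombus),(((Takifugu,Candida),(Pongo,Mustela)),(Schizosaccharomyces,((Anopheles,(Gulo,Ateles)),Cuon)))).
From Cuon up to that node: 4 branches. From Otocyon up to the same node: 6 branches. Total: 4 + 6 = 10.

10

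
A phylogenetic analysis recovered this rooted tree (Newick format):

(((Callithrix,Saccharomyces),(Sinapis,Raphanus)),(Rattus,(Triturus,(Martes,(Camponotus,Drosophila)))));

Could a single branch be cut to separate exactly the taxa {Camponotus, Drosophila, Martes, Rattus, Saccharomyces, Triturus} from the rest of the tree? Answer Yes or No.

The MRCA of the listed taxa is the root, so the smallest clade containing them is the whole tree.
That clade also contains Callithrix, Raphanus, Sinapis, which are not in the proposed group, so the group is not monophyletic.

No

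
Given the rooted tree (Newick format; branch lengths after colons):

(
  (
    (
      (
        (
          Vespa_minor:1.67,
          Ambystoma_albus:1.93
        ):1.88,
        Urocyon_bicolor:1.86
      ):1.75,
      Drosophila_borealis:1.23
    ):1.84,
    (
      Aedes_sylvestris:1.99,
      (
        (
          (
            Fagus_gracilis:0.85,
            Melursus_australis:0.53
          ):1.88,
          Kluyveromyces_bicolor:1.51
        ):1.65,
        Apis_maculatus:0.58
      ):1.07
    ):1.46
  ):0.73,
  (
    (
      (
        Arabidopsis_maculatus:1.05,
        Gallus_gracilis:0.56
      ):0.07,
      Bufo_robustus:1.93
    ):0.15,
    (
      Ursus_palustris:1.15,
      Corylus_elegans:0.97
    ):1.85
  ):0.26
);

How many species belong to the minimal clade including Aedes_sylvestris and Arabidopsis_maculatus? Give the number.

14

The MRCA of Aedes_sylvestris and Arabidopsis_maculatus is the root, so the clade is the entire tree.
That clade contains 14 terminal taxa: Aedes_sylvestris, Ambystoma_albus, Apis_maculatus, Arabidopsis_maculatus, Bufo_robustus, Corylus_elegans, Drosophila_borealis, Fagus_gracilis, Gallus_gracilis, Kluyveromyces_bicolor, Melursus_australis, Urocyon_bicolor, Ursus_palustris, Vespa_minor.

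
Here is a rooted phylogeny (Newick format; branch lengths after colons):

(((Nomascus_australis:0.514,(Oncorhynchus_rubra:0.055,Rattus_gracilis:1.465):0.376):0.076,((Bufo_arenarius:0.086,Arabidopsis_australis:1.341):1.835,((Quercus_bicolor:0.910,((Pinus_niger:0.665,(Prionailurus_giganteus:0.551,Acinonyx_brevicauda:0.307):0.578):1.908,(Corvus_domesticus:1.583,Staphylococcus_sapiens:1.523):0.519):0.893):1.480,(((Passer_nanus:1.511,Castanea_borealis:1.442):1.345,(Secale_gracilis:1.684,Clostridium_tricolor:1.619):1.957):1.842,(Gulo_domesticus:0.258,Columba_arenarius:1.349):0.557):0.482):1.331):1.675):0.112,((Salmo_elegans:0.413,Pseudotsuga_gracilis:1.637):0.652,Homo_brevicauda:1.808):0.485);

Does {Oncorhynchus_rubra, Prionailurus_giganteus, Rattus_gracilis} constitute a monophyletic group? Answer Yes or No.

No

The MRCA of the listed taxa subtends ((Nomascus_australis,(Oncorhynchus_rubra,Rattus_gracilis)),((Bufo_arenarius,Arabidopsis_australis),((Quercus_bicolor,((Pinus_niger,(Prionailurus_giganteus,Acinonyx_brevicauda)),(Corvus_domesticus,Staphylococcus_sapiens))),(((Passer_nanus,Castanea_borealis),(Secale_gracilis,Clostridium_tricolor)),(Gulo_domesticus,Columba_arenarius))))).
That clade also contains Acinonyx_brevicauda, Arabidopsis_australis, Bufo_arenarius, Castanea_borealis, Clostridium_tricolor, Columba_arenarius, Corvus_domesticus, Gulo_domesticus, Nomascus_australis, Passer_nanus, Pinus_niger, Quercus_bicolor, Secale_gracilis, Staphylococcus_sapiens, which are not in the proposed group, so the group is not monophyletic.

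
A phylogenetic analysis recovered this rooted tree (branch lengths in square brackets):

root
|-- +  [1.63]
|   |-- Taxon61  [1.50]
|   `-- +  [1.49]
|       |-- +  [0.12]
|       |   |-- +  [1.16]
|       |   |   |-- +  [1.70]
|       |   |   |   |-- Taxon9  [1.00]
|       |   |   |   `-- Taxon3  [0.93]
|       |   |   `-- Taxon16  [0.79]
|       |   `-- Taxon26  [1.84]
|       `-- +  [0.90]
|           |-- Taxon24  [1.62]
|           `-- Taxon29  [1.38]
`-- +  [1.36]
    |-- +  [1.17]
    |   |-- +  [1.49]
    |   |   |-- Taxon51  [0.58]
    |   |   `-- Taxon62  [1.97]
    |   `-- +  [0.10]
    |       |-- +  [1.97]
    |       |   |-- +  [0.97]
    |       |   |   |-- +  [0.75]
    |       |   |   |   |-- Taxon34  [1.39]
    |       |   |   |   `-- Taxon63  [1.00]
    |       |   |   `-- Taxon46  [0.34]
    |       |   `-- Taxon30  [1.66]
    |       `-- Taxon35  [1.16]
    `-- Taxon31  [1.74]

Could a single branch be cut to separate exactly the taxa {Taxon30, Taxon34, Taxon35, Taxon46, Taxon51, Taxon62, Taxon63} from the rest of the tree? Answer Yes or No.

Yes

The most recent common ancestor of these taxa subtends ((Taxon51,Taxon62),((((Taxon34,Taxon63),Taxon46),Taxon30),Taxon35)).
That clade has exactly 7 tips — every listed taxon and nothing else — so the group is monophyletic.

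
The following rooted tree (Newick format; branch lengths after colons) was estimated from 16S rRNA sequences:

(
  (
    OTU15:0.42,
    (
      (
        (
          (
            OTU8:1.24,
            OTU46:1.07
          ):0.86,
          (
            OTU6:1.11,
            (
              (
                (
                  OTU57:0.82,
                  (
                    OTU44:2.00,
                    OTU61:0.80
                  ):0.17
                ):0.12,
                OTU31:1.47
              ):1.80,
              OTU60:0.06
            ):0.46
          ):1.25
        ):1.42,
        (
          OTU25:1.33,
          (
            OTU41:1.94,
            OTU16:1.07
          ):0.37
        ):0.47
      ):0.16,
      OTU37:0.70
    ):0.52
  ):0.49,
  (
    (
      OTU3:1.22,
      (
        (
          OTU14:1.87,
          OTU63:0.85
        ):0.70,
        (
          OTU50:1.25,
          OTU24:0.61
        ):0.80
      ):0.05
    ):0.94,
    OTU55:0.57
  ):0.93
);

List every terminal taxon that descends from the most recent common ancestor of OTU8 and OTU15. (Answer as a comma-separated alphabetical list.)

OTU15, OTU16, OTU25, OTU31, OTU37, OTU41, OTU44, OTU46, OTU57, OTU6, OTU60, OTU61, OTU8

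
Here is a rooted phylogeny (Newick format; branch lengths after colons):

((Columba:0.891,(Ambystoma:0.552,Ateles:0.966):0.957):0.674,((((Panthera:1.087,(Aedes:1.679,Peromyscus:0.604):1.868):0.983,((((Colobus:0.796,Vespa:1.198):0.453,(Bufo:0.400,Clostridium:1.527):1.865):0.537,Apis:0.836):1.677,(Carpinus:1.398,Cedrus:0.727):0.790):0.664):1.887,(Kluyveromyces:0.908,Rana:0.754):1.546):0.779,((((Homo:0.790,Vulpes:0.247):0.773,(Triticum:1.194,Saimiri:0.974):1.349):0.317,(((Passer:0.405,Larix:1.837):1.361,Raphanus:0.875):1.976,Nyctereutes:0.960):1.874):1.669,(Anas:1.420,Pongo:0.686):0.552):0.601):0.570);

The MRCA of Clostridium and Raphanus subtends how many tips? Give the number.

22

The MRCA of Clostridium and Raphanus is the node subtending ((((Panthera,(Aedes,Peromyscus)),((((Colobus,Vespa),(Bufo,Clostridium)),Apis),(Carpinus,Cedrus))),(Kluyveromyces,Rana)),((((Homo,Vulpes),(Triticum,Saimiri)),(((Passer,Larix),Raphanus),Nyctereutes)),(Anas,Pongo))).
That clade contains 22 terminal taxa: Aedes, Anas, Apis, Bufo, Carpinus, Cedrus, Clostridium, Colobus, Homo, Kluyveromyces, Larix, Nyctereutes, Panthera, Passer, Peromyscus, Pongo, Rana, Raphanus, Saimiri, Triticum, Vespa, Vulpes.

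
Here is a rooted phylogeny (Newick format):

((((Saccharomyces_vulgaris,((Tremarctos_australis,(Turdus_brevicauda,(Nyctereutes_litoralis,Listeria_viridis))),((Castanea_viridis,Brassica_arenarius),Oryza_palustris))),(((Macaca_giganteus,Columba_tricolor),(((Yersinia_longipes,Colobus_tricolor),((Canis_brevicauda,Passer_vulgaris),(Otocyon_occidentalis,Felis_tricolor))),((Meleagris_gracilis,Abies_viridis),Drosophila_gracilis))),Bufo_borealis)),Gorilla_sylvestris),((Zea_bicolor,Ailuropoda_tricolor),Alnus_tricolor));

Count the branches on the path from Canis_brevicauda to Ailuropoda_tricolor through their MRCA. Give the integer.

The MRCA of Canis_brevicauda and Ailuropoda_tricolor is the root of the tree.
From Canis_brevicauda up to that node: 9 branches. From Ailuropoda_tricolor up to the same node: 3 branches. Total: 9 + 3 = 12.

12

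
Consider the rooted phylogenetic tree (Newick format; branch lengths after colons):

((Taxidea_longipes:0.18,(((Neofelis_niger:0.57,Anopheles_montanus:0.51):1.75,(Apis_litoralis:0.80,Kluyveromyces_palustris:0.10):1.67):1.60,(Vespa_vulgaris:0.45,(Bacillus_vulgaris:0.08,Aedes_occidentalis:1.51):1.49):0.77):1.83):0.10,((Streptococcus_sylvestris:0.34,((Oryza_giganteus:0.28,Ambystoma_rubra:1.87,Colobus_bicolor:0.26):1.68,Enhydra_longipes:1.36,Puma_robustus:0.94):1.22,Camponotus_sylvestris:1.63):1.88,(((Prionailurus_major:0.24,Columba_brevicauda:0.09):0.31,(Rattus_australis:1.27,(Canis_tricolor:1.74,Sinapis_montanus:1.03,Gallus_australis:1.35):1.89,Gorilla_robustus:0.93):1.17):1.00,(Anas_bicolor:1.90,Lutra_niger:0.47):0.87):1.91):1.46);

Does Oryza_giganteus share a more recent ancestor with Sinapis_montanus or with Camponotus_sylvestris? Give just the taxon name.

Camponotus_sylvestris

The MRCA of Oryza_giganteus and Camponotus_sylvestris subtends (Streptococcus_sylvestris,((Oryza_giganteus,Ambystoma_rubra,Colobus_bicolor),Enhydra_longipes,Puma_robustus),Camponotus_sylvestris) (7 taxa).
The MRCA of Oryza_giganteus and Sinapis_montanus subtends ((Streptococcus_sylvestris,((Oryza_giganteus,Ambystoma_rubra,Colobus_bicolor),Enhydra_longipes,Puma_robustus),Camponotus_sylvestris),(((Prionailurus_major,Columba_brevicauda),(Rattus_australis,(Canis_tricolor,Sinapis_montanus,Gallus_australis),Gorilla_robustus)),(Anas_bicolor,Lutra_niger))) (16 taxa).
The first is nested inside the second, so Oryza_giganteus shares a more recent common ancestor with Camponotus_sylvestris.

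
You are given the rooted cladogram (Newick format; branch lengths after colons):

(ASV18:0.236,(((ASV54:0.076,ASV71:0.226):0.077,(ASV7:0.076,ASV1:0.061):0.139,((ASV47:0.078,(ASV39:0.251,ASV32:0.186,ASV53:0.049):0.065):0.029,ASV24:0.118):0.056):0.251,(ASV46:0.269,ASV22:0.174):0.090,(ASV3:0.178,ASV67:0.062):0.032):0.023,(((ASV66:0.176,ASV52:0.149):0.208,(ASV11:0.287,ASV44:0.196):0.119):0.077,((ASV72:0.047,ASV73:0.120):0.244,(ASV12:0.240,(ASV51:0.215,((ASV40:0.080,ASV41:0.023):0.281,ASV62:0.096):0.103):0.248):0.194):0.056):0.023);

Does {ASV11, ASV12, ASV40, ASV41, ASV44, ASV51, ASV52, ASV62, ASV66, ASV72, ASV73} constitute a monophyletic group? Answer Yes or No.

Yes

The most recent common ancestor of these taxa subtends (((ASV66,ASV52),(ASV11,ASV44)),((ASV72,ASV73),(ASV12,(ASV51,((ASV40,ASV41),ASV62))))).
That clade has exactly 11 tips — every listed taxon and nothing else — so the group is monophyletic.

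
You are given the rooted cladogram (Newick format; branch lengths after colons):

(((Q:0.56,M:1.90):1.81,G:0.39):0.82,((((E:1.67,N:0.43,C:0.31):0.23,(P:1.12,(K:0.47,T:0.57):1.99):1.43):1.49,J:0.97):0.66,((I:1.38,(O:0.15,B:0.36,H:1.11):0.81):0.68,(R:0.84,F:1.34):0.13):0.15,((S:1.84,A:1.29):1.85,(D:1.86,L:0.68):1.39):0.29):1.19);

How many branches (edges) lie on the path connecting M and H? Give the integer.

8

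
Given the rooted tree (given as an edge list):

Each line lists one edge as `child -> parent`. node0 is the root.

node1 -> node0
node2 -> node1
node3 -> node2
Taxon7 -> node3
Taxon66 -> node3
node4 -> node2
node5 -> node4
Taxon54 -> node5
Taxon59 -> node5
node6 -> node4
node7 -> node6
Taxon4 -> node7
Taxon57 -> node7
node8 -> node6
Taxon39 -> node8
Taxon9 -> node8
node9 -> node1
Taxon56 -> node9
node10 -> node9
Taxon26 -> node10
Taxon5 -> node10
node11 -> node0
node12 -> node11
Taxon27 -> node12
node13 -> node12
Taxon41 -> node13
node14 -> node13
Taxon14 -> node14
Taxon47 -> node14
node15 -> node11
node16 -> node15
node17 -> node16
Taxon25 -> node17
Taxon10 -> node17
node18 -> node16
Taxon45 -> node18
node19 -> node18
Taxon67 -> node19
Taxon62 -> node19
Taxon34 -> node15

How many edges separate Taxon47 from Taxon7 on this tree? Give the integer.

The MRCA of Taxon47 and Taxon7 is the root of the tree.
From Taxon47 up to that node: 5 branches. From Taxon7 up to the same node: 4 branches. Total: 5 + 4 = 9.

9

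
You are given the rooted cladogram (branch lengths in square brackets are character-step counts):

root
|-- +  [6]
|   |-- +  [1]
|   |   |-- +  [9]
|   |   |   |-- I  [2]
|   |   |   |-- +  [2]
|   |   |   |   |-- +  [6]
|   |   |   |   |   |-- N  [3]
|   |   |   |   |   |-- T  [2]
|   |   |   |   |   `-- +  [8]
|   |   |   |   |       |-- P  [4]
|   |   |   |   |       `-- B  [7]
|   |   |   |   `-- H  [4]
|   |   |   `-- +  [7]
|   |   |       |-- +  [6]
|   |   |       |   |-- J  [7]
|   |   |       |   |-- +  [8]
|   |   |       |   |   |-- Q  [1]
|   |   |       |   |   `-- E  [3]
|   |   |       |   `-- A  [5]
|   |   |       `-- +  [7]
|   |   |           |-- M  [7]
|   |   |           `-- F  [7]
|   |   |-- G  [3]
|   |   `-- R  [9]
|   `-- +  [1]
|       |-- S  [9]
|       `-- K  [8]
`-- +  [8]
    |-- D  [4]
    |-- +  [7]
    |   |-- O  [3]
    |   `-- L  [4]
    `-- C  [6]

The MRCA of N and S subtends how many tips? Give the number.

16

The MRCA of N and S is the node subtending (((I,((N,T,(P,B)),H),((J,(Q,E),A),(M,F))),G,R),(S,K)).
That clade contains 16 terminal taxa: A, B, E, F, G, H, I, J, K, M, N, P, Q, R, S, T.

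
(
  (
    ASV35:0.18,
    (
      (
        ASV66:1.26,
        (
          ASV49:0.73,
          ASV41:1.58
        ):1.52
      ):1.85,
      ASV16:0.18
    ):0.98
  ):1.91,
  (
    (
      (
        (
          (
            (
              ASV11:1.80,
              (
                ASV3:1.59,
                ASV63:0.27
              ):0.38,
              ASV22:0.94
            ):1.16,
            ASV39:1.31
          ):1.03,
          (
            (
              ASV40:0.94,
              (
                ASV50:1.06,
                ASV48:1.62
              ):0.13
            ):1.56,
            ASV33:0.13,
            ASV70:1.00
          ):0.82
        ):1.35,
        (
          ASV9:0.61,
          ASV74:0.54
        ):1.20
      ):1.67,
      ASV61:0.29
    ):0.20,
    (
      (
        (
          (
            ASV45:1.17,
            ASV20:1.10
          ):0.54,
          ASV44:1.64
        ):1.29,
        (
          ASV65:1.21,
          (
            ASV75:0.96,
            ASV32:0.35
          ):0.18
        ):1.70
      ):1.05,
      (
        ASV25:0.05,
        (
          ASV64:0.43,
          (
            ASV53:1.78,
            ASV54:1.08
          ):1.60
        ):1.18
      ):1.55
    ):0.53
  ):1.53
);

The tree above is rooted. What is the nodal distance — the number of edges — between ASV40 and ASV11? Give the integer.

6

The MRCA of ASV40 and ASV11 is the node subtending (((ASV11,(ASV3,ASV63),ASV22),ASV39),((ASV40,(ASV50,ASV48)),ASV33,ASV70)).
From ASV40 up to that node: 3 branches. From ASV11 up to the same node: 3 branches. Total: 3 + 3 = 6.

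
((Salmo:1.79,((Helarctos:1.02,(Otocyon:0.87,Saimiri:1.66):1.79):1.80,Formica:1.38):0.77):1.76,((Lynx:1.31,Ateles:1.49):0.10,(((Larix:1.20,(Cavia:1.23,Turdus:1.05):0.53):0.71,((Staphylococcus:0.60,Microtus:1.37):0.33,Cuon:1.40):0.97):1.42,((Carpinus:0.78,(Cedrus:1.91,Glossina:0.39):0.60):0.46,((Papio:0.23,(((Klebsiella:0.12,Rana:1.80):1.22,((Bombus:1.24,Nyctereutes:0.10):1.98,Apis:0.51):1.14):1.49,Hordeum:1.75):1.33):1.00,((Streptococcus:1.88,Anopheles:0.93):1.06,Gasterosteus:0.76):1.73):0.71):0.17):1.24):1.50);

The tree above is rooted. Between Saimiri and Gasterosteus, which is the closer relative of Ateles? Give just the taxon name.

Gasterosteus

The MRCA of Ateles and Gasterosteus subtends ((Lynx,Ateles),(((Larix,(Cavia,Turdus)),((Staphylococcus,Microtus),Cuon)),((Carpinus,(Cedrus,Glossina)),((Papio,(((Klebsiella,Rana),((Bombus,Nyctereutes),Apis)),Hordeum)),((Streptococcus,Anopheles),Gasterosteus))))) (21 taxa).
The MRCA of Ateles and Saimiri is the root, subtending the entire tree (26 taxa).
The first is nested inside the second, so Ateles shares a more recent common ancestor with Gasterosteus.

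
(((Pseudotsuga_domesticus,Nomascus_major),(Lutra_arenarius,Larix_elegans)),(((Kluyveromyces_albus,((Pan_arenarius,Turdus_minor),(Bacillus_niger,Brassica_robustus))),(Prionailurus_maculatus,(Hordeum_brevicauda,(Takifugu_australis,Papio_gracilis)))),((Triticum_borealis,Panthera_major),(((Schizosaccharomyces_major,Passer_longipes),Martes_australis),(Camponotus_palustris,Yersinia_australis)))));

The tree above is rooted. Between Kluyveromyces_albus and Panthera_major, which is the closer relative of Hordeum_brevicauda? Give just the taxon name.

Kluyveromyces_albus

The MRCA of Hordeum_brevicauda and Kluyveromyces_albus subtends ((Kluyveromyces_albus,((Pan_arenarius,Turdus_minor),(Bacillus_niger,Brassica_robustus))),(Prionailurus_maculatus,(Hordeum_brevicauda,(Takifugu_australis,Papio_gracilis)))) (9 taxa).
The MRCA of Hordeum_brevicauda and Panthera_major subtends (((Kluyveromyces_albus,((Pan_arenarius,Turdus_minor),(Bacillus_niger,Brassica_robustus))),(Prionailurus_maculatus,(Hordeum_brevicauda,(Takifugu_australis,Papio_gracilis)))),((Triticum_borealis,Panthera_major),(((Schizosaccharomyces_major,Passer_longipes),Martes_australis),(Camponotus_palustris,Yersinia_australis)))) (16 taxa).
The first is nested inside the second, so Hordeum_brevicauda shares a more recent common ancestor with Kluyveromyces_albus.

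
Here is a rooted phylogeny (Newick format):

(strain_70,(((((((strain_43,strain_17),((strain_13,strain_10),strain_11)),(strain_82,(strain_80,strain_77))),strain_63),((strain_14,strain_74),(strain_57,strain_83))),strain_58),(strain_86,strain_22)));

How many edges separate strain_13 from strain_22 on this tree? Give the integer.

The MRCA of strain_13 and strain_22 is the node subtending (((((((strain_43,strain_17),((strain_13,strain_10),strain_11)),(strain_82,(strain_80,strain_77))),strain_63),((strain_14,strain_74),(strain_57,strain_83))),strain_58),(strain_86,strain_22)).
From strain_13 up to that node: 8 branches. From strain_22 up to the same node: 2 branches. Total: 8 + 2 = 10.

10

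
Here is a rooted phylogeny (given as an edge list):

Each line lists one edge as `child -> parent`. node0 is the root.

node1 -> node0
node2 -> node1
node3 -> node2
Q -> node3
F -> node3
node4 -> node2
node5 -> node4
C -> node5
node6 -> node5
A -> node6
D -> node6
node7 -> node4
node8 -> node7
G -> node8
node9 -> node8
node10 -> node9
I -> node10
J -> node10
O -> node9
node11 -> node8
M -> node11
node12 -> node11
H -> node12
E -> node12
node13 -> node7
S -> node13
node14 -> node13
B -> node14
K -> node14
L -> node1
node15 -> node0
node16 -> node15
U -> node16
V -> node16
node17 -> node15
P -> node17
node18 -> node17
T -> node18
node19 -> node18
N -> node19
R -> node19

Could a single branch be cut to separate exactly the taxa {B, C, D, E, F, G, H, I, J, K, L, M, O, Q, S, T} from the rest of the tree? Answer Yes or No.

The MRCA of the listed taxa is the root, so the smallest clade containing them is the whole tree.
That clade also contains A, N, P, R, U, V, which are not in the proposed group, so the group is not monophyletic.

No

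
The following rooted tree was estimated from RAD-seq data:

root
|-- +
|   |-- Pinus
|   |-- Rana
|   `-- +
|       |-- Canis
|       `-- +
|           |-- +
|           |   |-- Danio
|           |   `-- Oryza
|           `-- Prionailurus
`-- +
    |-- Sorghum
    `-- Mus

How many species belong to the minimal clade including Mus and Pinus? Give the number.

The MRCA of Mus and Pinus is the root, so the clade is the entire tree.
That clade contains 8 terminal taxa: Canis, Danio, Mus, Oryza, Pinus, Prionailurus, Rana, Sorghum.

8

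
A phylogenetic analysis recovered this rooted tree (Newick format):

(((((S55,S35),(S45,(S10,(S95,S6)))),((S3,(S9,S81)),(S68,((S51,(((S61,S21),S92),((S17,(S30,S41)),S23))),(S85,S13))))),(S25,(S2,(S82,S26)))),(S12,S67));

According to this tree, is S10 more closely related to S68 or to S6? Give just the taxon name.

The MRCA of S10 and S6 subtends (S10,(S95,S6)) (3 taxa).
The MRCA of S10 and S68 subtends (((S55,S35),(S45,(S10,(S95,S6)))),((S3,(S9,S81)),(S68,((S51,(((S61,S21),S92),((S17,(S30,S41)),S23))),(S85,S13))))) (20 taxa).
The first is nested inside the second, so S10 shares a more recent common ancestor with S6.

S6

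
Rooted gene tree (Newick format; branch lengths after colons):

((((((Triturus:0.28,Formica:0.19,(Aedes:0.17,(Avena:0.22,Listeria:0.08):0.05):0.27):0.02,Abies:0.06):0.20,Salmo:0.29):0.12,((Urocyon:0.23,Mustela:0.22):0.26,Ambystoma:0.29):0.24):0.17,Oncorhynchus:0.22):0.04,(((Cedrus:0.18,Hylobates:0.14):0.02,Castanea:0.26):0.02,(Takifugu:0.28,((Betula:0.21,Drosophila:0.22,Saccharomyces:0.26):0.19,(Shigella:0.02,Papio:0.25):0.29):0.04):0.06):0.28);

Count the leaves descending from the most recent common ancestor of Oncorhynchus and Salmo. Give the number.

The MRCA of Oncorhynchus and Salmo is the node subtending (((((Triturus,Formica,(Aedes,(Avena,Listeria))),Abies),Salmo),((Urocyon,Mustela),Ambystoma)),Oncorhynchus).
That clade contains 11 terminal taxa: Abies, Aedes, Ambystoma, Avena, Formica, Listeria, Mustela, Oncorhynchus, Salmo, Triturus, Urocyon.

11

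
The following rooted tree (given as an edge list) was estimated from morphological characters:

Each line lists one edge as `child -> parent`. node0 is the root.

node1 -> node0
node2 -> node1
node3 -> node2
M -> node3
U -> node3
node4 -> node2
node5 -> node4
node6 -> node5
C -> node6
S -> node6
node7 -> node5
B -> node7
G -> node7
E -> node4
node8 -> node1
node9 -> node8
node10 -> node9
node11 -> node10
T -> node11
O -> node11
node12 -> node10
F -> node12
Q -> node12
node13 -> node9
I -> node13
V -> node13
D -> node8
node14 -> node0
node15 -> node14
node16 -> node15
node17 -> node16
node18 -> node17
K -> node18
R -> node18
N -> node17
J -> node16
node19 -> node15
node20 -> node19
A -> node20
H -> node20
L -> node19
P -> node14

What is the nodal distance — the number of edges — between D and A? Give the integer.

8

The MRCA of D and A is the root of the tree.
From D up to that node: 3 branches. From A up to the same node: 5 branches. Total: 3 + 5 = 8.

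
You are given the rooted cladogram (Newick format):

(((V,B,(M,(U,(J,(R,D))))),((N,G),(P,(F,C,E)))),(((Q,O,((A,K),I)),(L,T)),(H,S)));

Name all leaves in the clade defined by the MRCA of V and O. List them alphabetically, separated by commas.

A, B, C, D, E, F, G, H, I, J, K, L, M, N, O, P, Q, R, S, T, U, V

Tracing V: it sits inside (V,B,(M,(U,(J,(R,D))))).
Tracing O: it sits inside (Q,O,((A,K),I)).
The smallest clade enclosing both is the whole tree (their MRCA is the root), so the answer is all 22 tips in alphabetical order.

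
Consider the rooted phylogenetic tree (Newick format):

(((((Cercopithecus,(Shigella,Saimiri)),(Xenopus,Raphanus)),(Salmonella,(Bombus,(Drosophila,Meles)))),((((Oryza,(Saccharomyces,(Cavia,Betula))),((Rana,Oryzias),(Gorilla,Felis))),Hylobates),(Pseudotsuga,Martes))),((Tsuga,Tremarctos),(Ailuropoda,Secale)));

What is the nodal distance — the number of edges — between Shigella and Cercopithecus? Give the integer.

The MRCA of Shigella and Cercopithecus is the node subtending (Cercopithecus,(Shigella,Saimiri)).
From Shigella up to that node: 2 branches. From Cercopithecus up to the same node: 1 branch. Total: 2 + 1 = 3.

3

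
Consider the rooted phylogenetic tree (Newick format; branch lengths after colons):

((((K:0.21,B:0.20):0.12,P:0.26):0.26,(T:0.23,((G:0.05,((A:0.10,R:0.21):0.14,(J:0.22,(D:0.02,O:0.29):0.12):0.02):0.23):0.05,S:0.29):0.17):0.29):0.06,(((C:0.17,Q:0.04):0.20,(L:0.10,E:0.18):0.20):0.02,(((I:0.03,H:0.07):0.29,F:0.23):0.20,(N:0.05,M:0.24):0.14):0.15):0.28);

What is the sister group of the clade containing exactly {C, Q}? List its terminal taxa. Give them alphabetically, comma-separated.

The clade containing exactly {C, Q} attaches to the tree at the node subtending ((C,Q),(L,E)).
The other lineage descending from that same node — the sister group — is (L,E); its 2 tips in alphabetical order are the answer.

E, L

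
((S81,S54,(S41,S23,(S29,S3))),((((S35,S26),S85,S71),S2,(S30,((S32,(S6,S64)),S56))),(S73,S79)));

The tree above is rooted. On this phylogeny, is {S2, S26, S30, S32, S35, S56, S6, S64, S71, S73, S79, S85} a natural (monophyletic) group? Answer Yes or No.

Yes

The most recent common ancestor of these taxa subtends ((((S35,S26),S85,S71),S2,(S30,((S32,(S6,S64)),S56))),(S73,S79)).
That clade has exactly 12 tips — every listed taxon and nothing else — so the group is monophyletic.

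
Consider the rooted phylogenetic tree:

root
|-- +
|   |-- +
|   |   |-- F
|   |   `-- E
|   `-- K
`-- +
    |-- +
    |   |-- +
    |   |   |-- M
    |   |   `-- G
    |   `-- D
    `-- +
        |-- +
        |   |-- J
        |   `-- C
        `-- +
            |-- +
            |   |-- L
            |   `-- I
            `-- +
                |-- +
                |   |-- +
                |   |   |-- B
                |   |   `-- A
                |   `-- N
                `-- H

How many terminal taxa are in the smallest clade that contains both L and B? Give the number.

The MRCA of L and B is the node subtending ((L,I),(((B,A),N),H)).
That clade contains 6 terminal taxa: A, B, H, I, L, N.

6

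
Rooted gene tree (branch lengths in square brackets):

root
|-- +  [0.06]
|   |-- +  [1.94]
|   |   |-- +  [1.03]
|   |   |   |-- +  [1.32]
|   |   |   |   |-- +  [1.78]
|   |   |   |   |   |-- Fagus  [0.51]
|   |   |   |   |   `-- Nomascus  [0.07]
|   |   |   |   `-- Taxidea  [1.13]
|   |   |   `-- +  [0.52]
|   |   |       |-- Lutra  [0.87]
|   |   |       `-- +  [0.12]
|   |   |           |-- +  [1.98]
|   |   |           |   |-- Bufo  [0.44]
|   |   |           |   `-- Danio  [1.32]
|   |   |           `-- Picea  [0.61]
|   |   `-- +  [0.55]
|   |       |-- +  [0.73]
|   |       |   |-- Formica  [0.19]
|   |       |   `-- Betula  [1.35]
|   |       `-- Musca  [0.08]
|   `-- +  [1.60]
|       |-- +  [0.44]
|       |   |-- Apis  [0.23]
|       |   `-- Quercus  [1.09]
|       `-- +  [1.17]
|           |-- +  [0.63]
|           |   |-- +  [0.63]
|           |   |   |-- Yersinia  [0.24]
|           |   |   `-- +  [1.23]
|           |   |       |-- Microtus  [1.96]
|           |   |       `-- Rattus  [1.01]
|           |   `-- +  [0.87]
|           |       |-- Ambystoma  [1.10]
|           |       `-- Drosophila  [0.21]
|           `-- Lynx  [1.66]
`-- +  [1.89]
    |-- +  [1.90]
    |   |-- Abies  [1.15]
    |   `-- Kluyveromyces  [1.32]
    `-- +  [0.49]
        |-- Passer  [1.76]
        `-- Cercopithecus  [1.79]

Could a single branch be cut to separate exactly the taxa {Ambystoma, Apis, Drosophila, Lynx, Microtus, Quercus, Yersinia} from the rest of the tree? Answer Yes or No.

The MRCA of the listed taxa subtends ((Apis,Quercus),(((Yersinia,(Microtus,Rattus)),(Ambystoma,Drosophila)),Lynx)).
That clade also contains Rattus, which is not in the proposed group, so the group is not monophyletic.

No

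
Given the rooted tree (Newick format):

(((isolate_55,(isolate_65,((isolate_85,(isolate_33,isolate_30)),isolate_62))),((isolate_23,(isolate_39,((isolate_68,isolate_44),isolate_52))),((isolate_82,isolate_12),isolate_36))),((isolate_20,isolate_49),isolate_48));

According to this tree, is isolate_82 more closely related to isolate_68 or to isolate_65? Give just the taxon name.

The MRCA of isolate_82 and isolate_68 subtends ((isolate_23,(isolate_39,((isolate_68,isolate_44),isolate_52))),((isolate_82,isolate_12),isolate_36)) (8 taxa).
The MRCA of isolate_82 and isolate_65 subtends ((isolate_55,(isolate_65,((isolate_85,(isolate_33,isolate_30)),isolate_62))),((isolate_23,(isolate_39,((isolate_68,isolate_44),isolate_52))),((isolate_82,isolate_12),isolate_36))) (14 taxa).
The first is nested inside the second, so isolate_82 shares a more recent common ancestor with isolate_68.

isolate_68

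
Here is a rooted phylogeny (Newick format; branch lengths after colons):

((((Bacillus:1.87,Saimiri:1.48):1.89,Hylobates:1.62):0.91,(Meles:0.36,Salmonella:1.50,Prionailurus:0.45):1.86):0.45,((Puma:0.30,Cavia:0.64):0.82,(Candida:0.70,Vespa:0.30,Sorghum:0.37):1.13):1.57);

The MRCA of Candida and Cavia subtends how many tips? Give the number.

5

The MRCA of Candida and Cavia is the node subtending ((Puma,Cavia),(Candida,Vespa,Sorghum)).
That clade contains 5 terminal taxa: Candida, Cavia, Puma, Sorghum, Vespa.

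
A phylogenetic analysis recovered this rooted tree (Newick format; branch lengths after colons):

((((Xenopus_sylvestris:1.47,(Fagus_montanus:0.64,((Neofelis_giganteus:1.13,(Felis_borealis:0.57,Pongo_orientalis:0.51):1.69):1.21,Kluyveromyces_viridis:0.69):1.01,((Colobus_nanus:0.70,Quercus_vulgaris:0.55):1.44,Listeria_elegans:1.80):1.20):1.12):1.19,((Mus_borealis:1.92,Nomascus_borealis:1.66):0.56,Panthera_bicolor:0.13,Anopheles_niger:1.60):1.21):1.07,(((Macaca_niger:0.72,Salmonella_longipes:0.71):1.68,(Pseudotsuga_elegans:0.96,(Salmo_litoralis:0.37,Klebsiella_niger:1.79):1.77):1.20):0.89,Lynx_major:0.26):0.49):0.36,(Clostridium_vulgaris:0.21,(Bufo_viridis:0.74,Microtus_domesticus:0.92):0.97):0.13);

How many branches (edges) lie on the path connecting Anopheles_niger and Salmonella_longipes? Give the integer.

The MRCA of Anopheles_niger and Salmonella_longipes is the node subtending (((Xenopus_sylvestris,(Fagus_montanus,((Neofelis_giganteus,(Felis_borealis,Pongo_orientalis)),Kluyveromyces_viridis),((Colobus_nanus,Quercus_vulgaris),Listeria_elegans))),((Mus_borealis,Nomascus_borealis),Panthera_bicolor,Anopheles_niger)),(((Macaca_niger,Salmonella_longipes),(Pseudotsuga_elegans,(Salmo_litoralis,Klebsiella_niger))),Lynx_major)).
From Anopheles_niger up to that node: 3 branches. From Salmonella_longipes up to the same node: 4 branches. Total: 3 + 4 = 7.

7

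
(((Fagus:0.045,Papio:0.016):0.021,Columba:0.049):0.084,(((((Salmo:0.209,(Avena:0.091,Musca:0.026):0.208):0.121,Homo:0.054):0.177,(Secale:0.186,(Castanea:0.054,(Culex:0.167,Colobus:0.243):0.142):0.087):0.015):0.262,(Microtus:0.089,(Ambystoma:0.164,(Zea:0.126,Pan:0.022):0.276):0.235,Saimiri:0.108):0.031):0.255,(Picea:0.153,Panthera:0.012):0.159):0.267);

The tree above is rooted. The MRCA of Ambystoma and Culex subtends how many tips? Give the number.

The MRCA of Ambystoma and Culex is the node subtending ((((Salmo,(Avena,Musca)),Homo),(Secale,(Castanea,(Culex,Colobus)))),(Microtus,(Ambystoma,(Zea,Pan)),Saimiri)).
That clade contains 13 terminal taxa: Ambystoma, Avena, Castanea, Colobus, Culex, Homo, Microtus, Musca, Pan, Saimiri, Salmo, Secale, Zea.

13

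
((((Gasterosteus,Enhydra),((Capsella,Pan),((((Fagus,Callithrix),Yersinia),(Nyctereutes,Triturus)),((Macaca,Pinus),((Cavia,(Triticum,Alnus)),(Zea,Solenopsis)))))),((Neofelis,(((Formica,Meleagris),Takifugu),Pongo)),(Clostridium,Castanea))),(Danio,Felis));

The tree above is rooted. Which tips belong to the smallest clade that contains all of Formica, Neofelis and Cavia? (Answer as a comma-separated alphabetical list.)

Tracing Formica: it sits inside (Formica,Meleagris).
Tracing Neofelis: it sits inside (Neofelis,(((Formica,Meleagris),Takifugu),Pongo)).
Tracing Cavia: it sits inside (Cavia,(Triticum,Alnus)).
The smallest clade enclosing all 3 is (((Gasterosteus,Enhydra),((Capsella,Pan),((((Fagus,Callithrix),Yersinia),(Nyctereutes,Triturus)),((Macaca,Pinus),((Cavia,(Triticum,Alnus)),(Zea,Solenopsis)))))),((Neofelis,(((Formica,Meleagris),Takifugu),Pongo)),(Clostridium,Castanea))); the answer is its 23 terminal taxa in alphabetical order.

Alnus, Callithrix, Capsella, Castanea, Cavia, Clostridium, Enhydra, Fagus, Formica, Gasterosteus, Macaca, Meleagris, Neofelis, Nyctereutes, Pan, Pinus, Pongo, Solenopsis, Takifugu, Triticum, Triturus, Yersinia, Zea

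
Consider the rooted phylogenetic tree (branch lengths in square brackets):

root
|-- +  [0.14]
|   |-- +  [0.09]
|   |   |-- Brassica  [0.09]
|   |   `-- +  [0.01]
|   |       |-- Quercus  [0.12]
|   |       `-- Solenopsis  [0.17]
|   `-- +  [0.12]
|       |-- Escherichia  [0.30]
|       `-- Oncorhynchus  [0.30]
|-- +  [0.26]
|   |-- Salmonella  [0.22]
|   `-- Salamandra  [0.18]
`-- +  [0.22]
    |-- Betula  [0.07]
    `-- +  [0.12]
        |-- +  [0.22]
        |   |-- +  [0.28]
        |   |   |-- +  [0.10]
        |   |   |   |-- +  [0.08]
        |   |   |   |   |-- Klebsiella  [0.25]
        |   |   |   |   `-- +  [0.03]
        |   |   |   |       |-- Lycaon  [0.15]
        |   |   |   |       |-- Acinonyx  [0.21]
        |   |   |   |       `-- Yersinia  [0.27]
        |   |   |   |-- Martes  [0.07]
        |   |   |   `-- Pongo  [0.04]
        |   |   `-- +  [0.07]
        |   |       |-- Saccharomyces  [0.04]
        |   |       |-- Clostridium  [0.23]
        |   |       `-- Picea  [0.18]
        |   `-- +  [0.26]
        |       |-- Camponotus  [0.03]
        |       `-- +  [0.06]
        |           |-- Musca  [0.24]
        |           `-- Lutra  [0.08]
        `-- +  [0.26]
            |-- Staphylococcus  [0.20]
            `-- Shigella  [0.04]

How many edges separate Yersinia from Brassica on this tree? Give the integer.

11

The MRCA of Yersinia and Brassica is the root of the tree.
From Yersinia up to that node: 8 branches. From Brassica up to the same node: 3 branches. Total: 8 + 3 = 11.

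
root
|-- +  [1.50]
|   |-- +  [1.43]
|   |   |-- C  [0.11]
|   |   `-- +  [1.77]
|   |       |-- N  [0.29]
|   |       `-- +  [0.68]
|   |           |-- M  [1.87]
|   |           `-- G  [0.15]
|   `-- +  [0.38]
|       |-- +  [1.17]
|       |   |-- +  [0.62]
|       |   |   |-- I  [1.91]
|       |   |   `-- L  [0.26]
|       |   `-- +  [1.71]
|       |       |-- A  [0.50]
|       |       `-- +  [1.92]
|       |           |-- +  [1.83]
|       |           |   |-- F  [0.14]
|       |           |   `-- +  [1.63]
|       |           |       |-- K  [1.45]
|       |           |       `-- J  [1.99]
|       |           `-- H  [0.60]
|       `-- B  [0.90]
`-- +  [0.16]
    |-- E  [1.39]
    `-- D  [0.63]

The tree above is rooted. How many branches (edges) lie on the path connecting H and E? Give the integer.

8

The MRCA of H and E is the root of the tree.
From H up to that node: 6 branches. From E up to the same node: 2 branches. Total: 6 + 2 = 8.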